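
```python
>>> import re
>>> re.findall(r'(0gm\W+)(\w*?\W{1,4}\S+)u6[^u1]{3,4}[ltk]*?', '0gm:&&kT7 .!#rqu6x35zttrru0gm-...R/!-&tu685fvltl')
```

[('0gm:&&', 'kT7 .!#rqu6x35zttrru0gm-...R/!-&t')]

The pattern matches the literal '0gm', then one or more of a non-word character (captured); then zero or more of a word character (lazy), then 1 to 4 of a non-word character, then one or more of a non-whitespace character (captured); then the literal 'u6', then 3 to 4 of any character except [u1], then zero or more of one of [ltk] (lazy).
Scanning left to right: at [0:45] match '0gm:&&kT7 .!#rqu6x35zttrru0gm-...R/!-&tu685fv', groups = ('0gm:&&', 'kT7 .!#rqu6x35zttrru0gm-...R/!-&t').
`findall` packs the 2 group values into a tuple for every match.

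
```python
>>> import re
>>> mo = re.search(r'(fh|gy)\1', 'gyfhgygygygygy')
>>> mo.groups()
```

('gy',)

`\1` has to match the exact text group 1 already captured.
Unlike `match`, `search` isn't anchored — it looks for the pattern anywhere in the string.
The match spans [4:8] → 'gygy'.
Captured: group 1 = 'gy'.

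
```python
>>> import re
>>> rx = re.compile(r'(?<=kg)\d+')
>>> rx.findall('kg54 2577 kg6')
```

['54', '6']

The `(?=…)`/`(?<=…)` assertion just peeks at neighbouring text; it doesn't advance the match position.
Matches: at [2:4] → '54'; at [12:13] → '6'.
`findall` yields the raw match text (2 of them) because the pattern has no groups.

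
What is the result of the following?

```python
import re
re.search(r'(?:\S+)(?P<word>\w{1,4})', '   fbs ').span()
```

Pattern: one or more of a non-whitespace character (non-capturing group); then 1 to 4 of a word character (captured as 'word').
The match spans [3:6] → 'fbs'.

(3, 6)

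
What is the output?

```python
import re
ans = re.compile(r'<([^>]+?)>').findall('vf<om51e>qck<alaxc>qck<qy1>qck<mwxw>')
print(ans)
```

Walking the string: at [2:9] match '<om51e>', group 1 = 'om51e'; at [12:19] match '<alaxc>', group 1 = 'alaxc'; at [22:27] match '<qy1>', group 1 = 'qy1'; at [30:36] match '<mwxw>', group 1 = 'mwxw'.
Because there's exactly one group, `findall` drops the full match and keeps group 1 from each hit.

['om51e', 'alaxc', 'qy1', 'mwxw']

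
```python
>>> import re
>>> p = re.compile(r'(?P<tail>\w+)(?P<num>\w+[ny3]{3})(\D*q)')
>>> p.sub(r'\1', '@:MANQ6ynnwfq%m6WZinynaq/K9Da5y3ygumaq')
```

'@:MANQ%m6WZ/K9Da'

Pattern: one or more of a word character (captured as 'tail'); then one or more of a word character, then exactly 3 of one of [ny3] (captured as 'num'); then zero or more of a non-digit, then a literal 'q' (captured).
Matches: at [2:13] → 'MANQ6ynnwfq'; at [14:24] → 'm6WZinynaq'; at [25:38] → 'K9Da5y3ygumaq'.
Each match is replaced using the text its own group 1 captured.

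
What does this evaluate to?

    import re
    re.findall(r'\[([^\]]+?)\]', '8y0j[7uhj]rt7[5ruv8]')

Scanning left to right: at [4:10] match '[7uhj]', group 1 = '7uhj'; at [13:20] match '[5ruv8]', group 1 = '5ruv8'.
With a single group, `findall` returns only what that group captured — 2 items.

['7uhj', '5ruv8']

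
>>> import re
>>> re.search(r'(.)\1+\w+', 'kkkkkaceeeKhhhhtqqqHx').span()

(0, 21)

A backreference is literal: `\1` must see the identical characters the first group matched.
The match spans [0:21] → 'kkkkkaceeeKhhhhtqqqHx'.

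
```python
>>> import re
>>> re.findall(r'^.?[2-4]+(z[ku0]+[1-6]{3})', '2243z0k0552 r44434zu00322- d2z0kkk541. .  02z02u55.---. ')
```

['z0k0552']

Pattern: anchored at the start of the string; then optionally any character, then one or more of a character in [2-4]; then the literal 'z', then one or more of one of [ku0], then exactly 3 of a character in [1-6] (captured).
One capturing group, so `findall` returns just the captured substring from the one match — 1 in all.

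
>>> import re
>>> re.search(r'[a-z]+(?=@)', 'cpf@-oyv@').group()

'cpf'

The `(?=…)`/`(?<=…)` assertion just peeks at neighbouring text; it doesn't advance the match position.
Unlike `match`, `search` isn't anchored — it looks for the pattern anywhere in the string.
The match spans [0:3] → 'cpf'.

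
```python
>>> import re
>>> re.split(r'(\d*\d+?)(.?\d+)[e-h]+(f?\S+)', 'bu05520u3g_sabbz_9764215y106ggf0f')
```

The pattern matches zero or more of a digit, then one or more of a digit (lazy) (captured); then optionally any character, then one or more of a digit (captured); then one or more of a character in [e-h]; then optionally the literal 'f', then one or more of a non-whitespace character (captured).
`re.split` interleaves the captured-group text with the surrounding fragments.

['bu', '05520', 'u3', '_sabbz_9764215y106ggf0f', '']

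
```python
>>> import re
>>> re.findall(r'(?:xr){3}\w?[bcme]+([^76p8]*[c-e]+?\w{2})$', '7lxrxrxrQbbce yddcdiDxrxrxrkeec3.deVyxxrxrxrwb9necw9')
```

[' yddcdiDxrxrxrkeec3.deVyxxrxrxrwb9necw9']

This matches the literal 'xr' repeated 3 times, then optionally a word character, then one or more of one of [bcme]; then zero or more of any character except [76p8], then one or more of a character in [c-e] (lazy), then exactly 2 of a word character (captured); then anchored at the end.
Matches: at [2:52] match 'xrxrxrQbbce yddcdiDxrxrxrkeec3.deVyxxrxrxrwb9necw9', group 1 = ' yddcdiDxrxrxrkeec3.deVyxxrxrxrwb9necw9'.
Because there's exactly one group, `findall` drops the full match and keeps group 1 from the one hit.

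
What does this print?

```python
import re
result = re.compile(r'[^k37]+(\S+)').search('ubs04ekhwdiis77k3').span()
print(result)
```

The match spans [0:17] → 'ubs04ekhwdiis77k3'.

(0, 17)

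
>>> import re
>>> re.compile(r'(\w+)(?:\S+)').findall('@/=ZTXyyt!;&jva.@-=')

One capturing group, so `findall` returns just the captured substring from the one match — 1 in all.

['ZTXyyt']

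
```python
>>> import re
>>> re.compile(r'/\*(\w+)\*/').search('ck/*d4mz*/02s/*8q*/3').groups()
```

('d4mz',)

The match spans [2:10] → '/*d4mz*/'.
Captured: group 1 = 'd4mz'.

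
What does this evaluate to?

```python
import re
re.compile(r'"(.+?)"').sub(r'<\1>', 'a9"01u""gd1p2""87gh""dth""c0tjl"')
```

'a9<01u><gd1p2><87gh><dth><c0tjl>'

The `?` after the quantifier makes it lazy — it takes as little as possible before letting the rest of the pattern try.
Matches: at [2:7] → '"01u"'; at [7:14] → '"gd1p2"'; at [14:20] → '"87gh"'; at [20:25] → '"dth"'; at [25:32] → '"c0tjl"'.
Each match is replaced using the text its own group 1 captured.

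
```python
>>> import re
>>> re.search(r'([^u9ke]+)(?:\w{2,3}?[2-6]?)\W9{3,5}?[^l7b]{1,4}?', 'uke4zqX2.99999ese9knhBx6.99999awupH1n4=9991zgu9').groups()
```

Pattern: one or more of any character except [u9ke] (captured); then 2 to 3 of a word character (lazy), then optionally a character in [2-6] (non-capturing group); then a non-word character, then 3 to 5 of a literal '9' (lazy), then 1 to 4 of any character except [l7b] (lazy).
`re.search` scans for the first position where the pattern succeeds.
The match spans [3:13] → '4zqX2.9999'.
Captured: group 1 = '4zq'.

('4zq',)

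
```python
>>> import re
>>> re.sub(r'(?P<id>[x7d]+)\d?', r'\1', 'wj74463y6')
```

This matches one or more of one of [x7d] (captured as 'id'); then optionally a digit.
Matches: at [2:4] → '74'.
`\1` in the replacement pulls in group 1's text for each match.

'wj7463y6'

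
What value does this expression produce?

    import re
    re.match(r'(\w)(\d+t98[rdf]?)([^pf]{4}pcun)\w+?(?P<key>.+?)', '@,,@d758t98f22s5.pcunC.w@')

This matches a word character (captured); then one or more of a digit, then the literal 't98', then optionally one of [rdf] (captured); then exactly 4 of any character except [pf], then the literal 'pc', then the literal 'un' (captured); then one or more of a word character (lazy); then one or more of any character (lazy) (captured as 'key').
With `match`, the pattern is implicitly anchored at the beginning.
Here position 0 doesn't satisfy it, so the call returns None.

None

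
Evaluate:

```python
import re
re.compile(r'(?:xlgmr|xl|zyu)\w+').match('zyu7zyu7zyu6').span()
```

`match` is anchored at position 0; if the pattern doesn't fit there, it returns None.
The match spans [0:12] → 'zyu7zyu7zyu6'.

(0, 12)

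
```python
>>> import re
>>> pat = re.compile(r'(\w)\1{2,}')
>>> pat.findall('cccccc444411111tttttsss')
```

`\1` is not a pattern — it's the concrete string captured by group 1, re-applied verbatim.
`findall` collects group 1 from each match (5 total).

['c', '4', '1', 't', 's']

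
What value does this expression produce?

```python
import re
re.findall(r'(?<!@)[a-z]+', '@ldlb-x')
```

['dlb', 'x']

The negative lookahead/lookbehind blocks any match where the forbidden context is present.
Scanning left to right: at [2:5] → 'dlb'; at [6:7] → 'x'.
No capturing groups, so `findall` returns the 2 full match strings.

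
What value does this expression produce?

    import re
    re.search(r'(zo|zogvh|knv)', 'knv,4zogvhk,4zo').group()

The match spans [0:3] → 'knv'.

'knv'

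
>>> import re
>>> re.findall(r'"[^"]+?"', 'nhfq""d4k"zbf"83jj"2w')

['"d4k"', '"83jj"']

Scanning left to right: at [5:10] → '"d4k"'; at [13:19] → '"83jj"'.
No capturing groups, so `findall` returns the 2 full match strings.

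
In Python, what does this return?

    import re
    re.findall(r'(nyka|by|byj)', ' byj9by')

['by', 'by']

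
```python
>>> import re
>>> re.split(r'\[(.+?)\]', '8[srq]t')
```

['8', 'srq', 't']

`re.split` interleaves the captured-group text with the surrounding fragments.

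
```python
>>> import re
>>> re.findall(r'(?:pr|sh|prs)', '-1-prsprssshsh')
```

`|` is ordered: at each position the engine commits to the first alternative that works.
`findall` yields the raw match text (4 of them) because the pattern has no groups.

['pr', 'pr', 'sh', 'sh']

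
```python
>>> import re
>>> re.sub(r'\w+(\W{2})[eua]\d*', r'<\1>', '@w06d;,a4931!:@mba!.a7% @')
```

'@<;,>!:@<!.>% @'

Each match is replaced using the text its own group 1 captured.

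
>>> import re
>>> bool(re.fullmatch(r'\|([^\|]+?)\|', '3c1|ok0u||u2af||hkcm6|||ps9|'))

`re.fullmatch` is like wrapping the pattern in `^…$` (in single-line mode).
Here the pattern can't cover the whole string, so the call returns None, and `bool(None)` is False.

False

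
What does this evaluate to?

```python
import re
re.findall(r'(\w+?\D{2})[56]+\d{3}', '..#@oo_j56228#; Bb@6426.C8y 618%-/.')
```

['oo_j', 'Bb@']

This matches one or more of a word character (lazy), then exactly 2 of a non-digit (captured); then one or more of one of [56], then exactly 3 of a digit.
Scanning left to right: at [4:13] match 'oo_j56228', group 1 = 'oo_j'; at [16:23] match 'Bb@6426', group 1 = 'Bb@'.
One capturing group, so `findall` returns just the captured substring from each match — 2 in all.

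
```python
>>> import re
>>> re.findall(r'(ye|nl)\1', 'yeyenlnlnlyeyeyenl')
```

['ye', 'nl', 'ye']

The backreference `\1` re-matches whatever the first group consumed, character for character.
With a single group, `findall` returns only what that group captured — 3 items.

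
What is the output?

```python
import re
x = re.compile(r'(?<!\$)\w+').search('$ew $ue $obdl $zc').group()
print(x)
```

A negative assertion filters positions out without eating any characters.
Unlike `match`, `search` isn't anchored — it looks for the pattern anywhere in the string.
The match spans [2:3] → 'w'.

w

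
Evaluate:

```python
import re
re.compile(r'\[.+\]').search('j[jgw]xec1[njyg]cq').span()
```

(1, 16)

The match spans [1:16] → '[jgw]xec1[njyg]'.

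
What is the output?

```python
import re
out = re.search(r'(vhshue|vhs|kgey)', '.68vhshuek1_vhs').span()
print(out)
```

(3, 9)

Alternation isn't longest-match — the leftmost alternative that fits at this position is chosen.
`re.search` tries every starting position until one works.
The match spans [3:9] → 'vhshue'.
Captured: group 1 = 'vhshue'.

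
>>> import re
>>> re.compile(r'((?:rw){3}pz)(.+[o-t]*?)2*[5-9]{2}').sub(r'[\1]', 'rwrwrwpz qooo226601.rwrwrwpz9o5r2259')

'[rwrwrwpz]'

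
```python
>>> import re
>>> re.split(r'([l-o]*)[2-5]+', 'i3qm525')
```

['i', '', 'q', 'm', '']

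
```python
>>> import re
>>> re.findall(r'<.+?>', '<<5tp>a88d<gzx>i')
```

A non-greedy quantifier consumes as few characters as it can — just enough that the remainder of the pattern still matches from where it stops; whatever follows it matches normally.
Since nothing is captured, `findall` lists the 2 matched substrings directly.

['<<5tp>', '<gzx>']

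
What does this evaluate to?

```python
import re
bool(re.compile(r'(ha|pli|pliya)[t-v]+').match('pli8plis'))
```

False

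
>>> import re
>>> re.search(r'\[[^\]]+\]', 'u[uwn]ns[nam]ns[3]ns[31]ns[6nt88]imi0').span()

`re.search` scans for the first position where the pattern succeeds.
The match spans [1:6] → '[uwn]'.

(1, 6)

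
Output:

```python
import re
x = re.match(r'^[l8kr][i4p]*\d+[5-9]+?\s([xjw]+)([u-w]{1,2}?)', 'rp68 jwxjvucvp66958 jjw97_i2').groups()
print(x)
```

Pattern: anchored at the start of the string; then one of [l8kr], then zero or more of one of [i4p], then one or more of a digit; then one or more of a character in [5-9] (lazy), then whitespace; then one or more of one of [xjw] (captured); then 1 to 2 of a character in [u-w] (lazy) (captured).
`re.match` won't scan ahead — the pattern has to work from the very first character.
The match spans [0:10] → 'rp68 jwxjv'.
Captured: group 1 = 'jwxj', group 2 = 'v'.

('jwxj', 'v')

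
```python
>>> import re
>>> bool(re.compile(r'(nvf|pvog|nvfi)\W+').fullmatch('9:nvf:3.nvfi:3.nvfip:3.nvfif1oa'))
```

`re.fullmatch` requires the pattern to consume the entire string.
Here the pattern can't cover the whole string, so the call returns None, and `bool(None)` is False.

False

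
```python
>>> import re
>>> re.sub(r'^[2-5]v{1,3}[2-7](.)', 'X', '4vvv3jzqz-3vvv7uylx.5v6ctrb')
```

The pattern matches anchored at the start of the string; then a character in [2-5]; then 1 to 3 of the literal 'v', then a character in [2-7]; then any character (captured).
Matches: at [0:6] → '4vvv3j'.
`sub` substitutes 'X' at each match site.

'Xzqz-3vvv7uylx.5v6ctrb'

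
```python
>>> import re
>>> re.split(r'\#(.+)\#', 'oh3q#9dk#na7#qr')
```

['oh3q', '9dk#na7', 'qr']

The group in the pattern means `split` returns the separators' captures alongside the pieces.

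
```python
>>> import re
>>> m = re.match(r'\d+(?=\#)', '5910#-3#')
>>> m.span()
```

With `match`, the pattern is implicitly anchored at the beginning.
The match spans [0:4] → '5910'.

(0, 4)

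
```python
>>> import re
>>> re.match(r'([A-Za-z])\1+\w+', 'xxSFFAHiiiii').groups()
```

A backreference is literal: `\1` must see the identical characters the first group matched.
With `match`, the pattern is implicitly anchored at the beginning.
The match spans [0:12] → 'xxSFFAHiiiii'.
Captured: group 1 = 'x'.

('x',)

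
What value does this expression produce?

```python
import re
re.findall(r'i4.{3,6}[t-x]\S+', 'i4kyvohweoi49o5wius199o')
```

['i4kyvohweoi49o5wius199o']

This matches the literal 'i4', then 3 to 6 of any character, then a character in [t-x]; then one or more of a non-whitespace character.
Matches: at [0:23] → 'i4kyvohweoi49o5wius199o'.
No capturing groups, so `findall` returns the 1 full match string.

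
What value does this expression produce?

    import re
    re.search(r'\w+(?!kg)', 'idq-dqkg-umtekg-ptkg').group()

'idq'

The negative lookahead/lookbehind blocks any match where the forbidden context is present.
`re.search` tries every starting position until one works.
The match spans [0:3] → 'idq'.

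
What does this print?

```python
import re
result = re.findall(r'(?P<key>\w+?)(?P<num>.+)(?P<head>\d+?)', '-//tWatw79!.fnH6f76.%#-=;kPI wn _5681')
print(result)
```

[('t', 'Watw79!.fnH6f76.%#-=;kPI wn _568', '1')]

Pattern: one or more of a word character (lazy) (captured as 'key'); then one or more of any character (captured as 'num'); then one or more of a digit (lazy) (captured as 'head').
Matches: at [3:37] match 'tWatw79!.fnH6f76.%#-=;kPI wn _5681', groups = ('t', 'Watw79!.fnH6f76.%#-=;kPI wn _568', '1').
3 groups means the one result is a tuple of 3 captured strings — 1 here.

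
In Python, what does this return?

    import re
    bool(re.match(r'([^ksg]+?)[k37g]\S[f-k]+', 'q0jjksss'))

The pattern matches one or more of any character except [ksg] (lazy) (captured); then one of [k37g], then a non-whitespace character, then one or more of a character in [f-k].
`match` is anchored at position 0; if the pattern doesn't fit there, it returns None.
Here the string doesn't start with a match, so the call returns None, and `bool(None)` is False.

False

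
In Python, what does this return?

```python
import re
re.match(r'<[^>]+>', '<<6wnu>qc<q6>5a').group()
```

'<<6wnu>'

With `match`, the pattern is implicitly anchored at the beginning.
The match spans [0:7] → '<<6wnu>'.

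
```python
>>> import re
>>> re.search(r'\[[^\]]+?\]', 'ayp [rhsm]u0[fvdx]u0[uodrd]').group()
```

'[rhsm]'

The match spans [4:10] → '[rhsm]'.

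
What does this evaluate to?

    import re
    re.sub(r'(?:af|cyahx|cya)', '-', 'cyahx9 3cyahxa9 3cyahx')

Branches in `(...|...)` are attempted left-to-right; the first branch that allows the whole pattern to succeed is taken.
Matches: at [0:5] → 'cyahx'; at [8:13] → 'cyahx'; at [17:22] → 'cyahx'.
`sub` substitutes '-' at each match site.

'-9 3-a9 3-'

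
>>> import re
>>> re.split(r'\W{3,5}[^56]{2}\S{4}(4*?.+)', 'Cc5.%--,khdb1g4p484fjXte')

Pattern: 3 to 5 of a non-word character, then exactly 2 of any character except [56], then exactly 4 of a non-whitespace character; then zero or more of a literal '4' (lazy), then one or more of any character (captured).
Because the pattern has a capturing group, `split` also inserts each captured text between the pieces.

['Cc5', '4p484fjXte', '']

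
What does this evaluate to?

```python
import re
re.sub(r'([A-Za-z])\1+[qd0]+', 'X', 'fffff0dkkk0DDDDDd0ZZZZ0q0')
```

'XXXX'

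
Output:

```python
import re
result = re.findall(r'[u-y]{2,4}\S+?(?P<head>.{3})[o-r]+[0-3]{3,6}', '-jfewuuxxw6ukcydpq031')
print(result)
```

['cyd']

This matches 2 to 4 of a character in [u-y], then one or more of a non-whitespace character (lazy); then exactly 3 of any character (captured as 'head'); then one or more of a character in [o-r], then 3 to 6 of a character in [0-3].
A non-greedy quantifier consumes as few characters as it can — just enough that the remainder of the pattern still matches from where it stops; whatever follows it matches normally.
Walking the string: at [4:21] match 'wuuxxw6ukcydpq031', group 1 = 'cyd'.
Because there's exactly one group, `findall` drops the full match and keeps group 1 from the one hit.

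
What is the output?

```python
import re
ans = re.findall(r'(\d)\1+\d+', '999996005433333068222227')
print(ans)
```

['9']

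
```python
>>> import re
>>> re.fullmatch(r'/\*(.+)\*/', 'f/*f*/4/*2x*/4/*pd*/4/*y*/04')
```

`re.fullmatch` requires the pattern to consume the entire string.
Here the string isn't matched end-to-end, so the call returns None.

None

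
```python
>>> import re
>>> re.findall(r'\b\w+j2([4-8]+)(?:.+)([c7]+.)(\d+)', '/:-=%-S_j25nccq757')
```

The pattern matches a word boundary (`\b`, zero-width); then one or more of a word character, then the literal 'j2'; then one or more of a character in [4-8] (captured); then one or more of any character (non-capturing group); then one or more of one of [c7], then any character (captured); then one or more of a digit (captured).
Scanning left to right: at [6:18] match 'S_j25nccq757', groups = ('5', '75', '7').
`findall` packs the 3 group values into a tuple for every match.

[('5', '75', '7')]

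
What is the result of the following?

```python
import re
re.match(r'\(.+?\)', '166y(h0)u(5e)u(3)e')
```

`re.match` only tries the pattern at the start of the string.
Here the pattern fails at index 0, so the call returns None.

None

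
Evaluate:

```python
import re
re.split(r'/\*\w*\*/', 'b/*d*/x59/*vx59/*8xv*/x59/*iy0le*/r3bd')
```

The string is cut at each match, leaving 4 pieces.

['b', 'x59/*vx59', 'x59', 'r3bd']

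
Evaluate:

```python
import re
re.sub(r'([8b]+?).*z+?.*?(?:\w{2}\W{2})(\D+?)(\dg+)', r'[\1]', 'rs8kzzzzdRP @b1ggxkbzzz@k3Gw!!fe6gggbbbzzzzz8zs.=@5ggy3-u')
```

'rs[8]y3-u'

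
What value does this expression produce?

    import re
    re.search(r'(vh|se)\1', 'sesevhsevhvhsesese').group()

'sese'

After group 1 captures some text, `\1` only succeeds where that same text appears again.
The match spans [0:4] → 'sese'.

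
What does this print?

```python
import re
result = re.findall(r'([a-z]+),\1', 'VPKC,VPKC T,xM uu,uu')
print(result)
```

['uu']

After group 1 captures some text, `\1` only succeeds where that same text appears again.
Walking the string: at [15:20] match 'uu,uu', group 1 = 'uu'.
Because there's exactly one group, `findall` drops the full match and keeps group 1 from the one hit.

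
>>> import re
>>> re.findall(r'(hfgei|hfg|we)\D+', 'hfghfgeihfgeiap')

['hfg']

With a single group, `findall` returns only what that group captured — 1 item.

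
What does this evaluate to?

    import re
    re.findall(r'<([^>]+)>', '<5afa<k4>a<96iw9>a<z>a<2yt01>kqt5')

['5afa<k4', '96iw9', 'z', '2yt01']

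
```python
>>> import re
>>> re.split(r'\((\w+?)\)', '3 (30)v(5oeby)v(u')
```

The group in the pattern means `split` returns the separators' captures alongside the pieces.

['3 ', '30', 'v', '5oeby', 'v(u']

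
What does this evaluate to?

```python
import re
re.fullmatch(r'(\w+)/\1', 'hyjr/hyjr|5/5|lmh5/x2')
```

The backreference `\1` re-matches whatever the first group consumed, character for character.
For `fullmatch`, every character of the input must be accounted for by the pattern.
Here the string isn't matched end-to-end, so the call returns None.

None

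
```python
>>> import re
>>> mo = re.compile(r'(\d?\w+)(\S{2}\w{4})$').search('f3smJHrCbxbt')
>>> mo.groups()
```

('f3smJH', 'rCbxbt')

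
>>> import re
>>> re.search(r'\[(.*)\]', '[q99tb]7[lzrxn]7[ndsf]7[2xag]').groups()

The match spans [0:29] → '[q99tb]7[lzrxn]7[ndsf]7[2xag]'.
Captured: group 1 = 'q99tb]7[lzrxn]7[ndsf]7[2xag'.

('q99tb]7[lzrxn]7[ndsf]7[2xag',)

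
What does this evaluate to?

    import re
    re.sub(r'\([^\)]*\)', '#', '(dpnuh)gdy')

Each match is replaced by '#'.

'#gdy'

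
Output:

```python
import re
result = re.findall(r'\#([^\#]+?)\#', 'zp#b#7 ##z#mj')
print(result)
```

['b', 'z']

Matches: at [2:5] match '#b#', group 1 = 'b'; at [8:11] match '#z#', group 1 = 'z'.
Because there's exactly one group, `findall` drops the full match and keeps group 1 from each hit.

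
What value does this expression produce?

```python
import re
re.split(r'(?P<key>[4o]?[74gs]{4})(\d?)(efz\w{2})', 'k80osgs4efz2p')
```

['k80', 'osgs4', '', 'efz2p', '']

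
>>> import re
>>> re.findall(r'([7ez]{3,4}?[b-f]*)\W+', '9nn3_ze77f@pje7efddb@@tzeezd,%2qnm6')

['ze77f', 'e7efddb', 'zeezd']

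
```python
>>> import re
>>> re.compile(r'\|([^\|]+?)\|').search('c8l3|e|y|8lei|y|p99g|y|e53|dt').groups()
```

('e',)

The match spans [4:7] → '|e|'.
Captured: group 1 = 'e'.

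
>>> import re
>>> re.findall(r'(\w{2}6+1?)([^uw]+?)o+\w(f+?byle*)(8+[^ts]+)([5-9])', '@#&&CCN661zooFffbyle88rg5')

[('CN661', 'z', 'ffbyle', '88rg', '5')]

Pattern: exactly 2 of a word character, then one or more of a literal '6', then optionally the literal '1' (captured); then one or more of any character except [uw] (lazy) (captured); then one or more of the literal 'o', then a word character; then one or more of the literal 'f' (lazy), then the literal 'byl', then zero or more of a literal 'e' (captured); then one or more of the literal '8', then one or more of any character except [ts] (captured); then a character in [5-9] (captured).
`findall` packs the 5 group values into a tuple for every match.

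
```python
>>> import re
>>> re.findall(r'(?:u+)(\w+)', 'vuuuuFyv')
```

['Fyv']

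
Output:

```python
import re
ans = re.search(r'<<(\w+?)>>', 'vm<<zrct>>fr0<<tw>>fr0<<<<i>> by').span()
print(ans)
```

(2, 10)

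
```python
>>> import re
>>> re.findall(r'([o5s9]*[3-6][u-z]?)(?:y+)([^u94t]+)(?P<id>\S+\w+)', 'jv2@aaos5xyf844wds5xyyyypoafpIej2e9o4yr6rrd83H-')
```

This matches zero or more of one of [o5s9], then a character in [3-6], then optionally a character in [u-z] (captured); then one or more of a literal 'y' (non-capturing group); then one or more of any character except [u94t] (captured); then one or more of a non-whitespace character, then one or more of a word character (captured as 'id').
Matches: at [6:46] match 'os5xyf844wds5xyyyypoafpIej2e9o4yr6rrd83H', groups = ('os5x', 'f8', '44wds5xyyyypoafpIej2e9o4yr6rrd83H').
With 3 capturing groups, `findall` returns a 3-tuple per match.

[('os5x', 'f8', '44wds5xyyyypoafpIej2e9o4yr6rrd83H')]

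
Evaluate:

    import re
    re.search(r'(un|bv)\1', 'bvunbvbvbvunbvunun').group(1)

'bv'

After group 1 captures some text, `\1` only succeeds where that same text appears again.
`re.search` tries every starting position until one works.
The match spans [4:8] → 'bvbv'.
Captured: group 1 = 'bv'.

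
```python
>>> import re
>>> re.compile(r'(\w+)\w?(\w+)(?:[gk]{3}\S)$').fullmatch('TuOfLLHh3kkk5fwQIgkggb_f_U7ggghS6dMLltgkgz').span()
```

(0, 42)

`fullmatch` succeeds only if the pattern covers the string from start to end.
The match spans [0:42] → 'TuOfLLHh3kkk5fwQIgkggb_f_U7ggghS6dMLltgkgz'.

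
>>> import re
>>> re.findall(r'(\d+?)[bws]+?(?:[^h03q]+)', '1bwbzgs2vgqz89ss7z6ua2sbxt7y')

['1', '89']

This matches one or more of a digit (lazy) (captured); then one or more of one of [bws] (lazy); then one or more of any character except [h03q] (non-capturing group).
Walking the string: at [0:10] match '1bwbzgs2vg', group 1 = '1'; at [12:28] match '89ss7z6ua2sbxt7y', group 1 = '89'.
Because there's exactly one group, `findall` drops the full match and keeps group 1 from each hit.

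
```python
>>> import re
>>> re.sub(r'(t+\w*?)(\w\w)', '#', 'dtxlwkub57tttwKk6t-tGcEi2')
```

'd#wkub57#k6t-#Ei2'

A `+?`/`*?`/`{m,n}?` starts at its minimum and grows only as far as needed for what follows to match.
Every occurrence is swapped for '#'.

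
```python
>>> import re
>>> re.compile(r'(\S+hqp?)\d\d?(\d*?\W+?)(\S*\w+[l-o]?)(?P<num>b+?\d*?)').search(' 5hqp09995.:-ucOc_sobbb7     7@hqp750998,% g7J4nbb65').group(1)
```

'5hqp'

Pattern: one or more of a non-whitespace character, then the literal 'hq', then optionally the literal 'p' (captured); then a digit, then optionally a digit; then zero or more of a digit (lazy), then one or more of a non-word character (lazy) (captured); then zero or more of a non-whitespace character, then one or more of a word character, then optionally a character in [l-o] (captured); then one or more of a literal 'b' (lazy), then zero or more of a digit (lazy) (captured as 'num').
A non-greedy quantifier consumes as few characters as it can — just enough that the remainder of the pattern still matches from where it stops; whatever follows it matches normally.
`re.search` tries every starting position until one works.
The match spans [1:23] → '5hqp09995.:-ucOc_sobbb'.
Captured: group 1 = '5hqp', group 2 = '995.', group 3 = ':-ucOc_sobb', group 4 = 'b'.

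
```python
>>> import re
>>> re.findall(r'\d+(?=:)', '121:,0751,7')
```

Because the assertion is zero-width, the text it checks is not consumed and won't appear in the result.
Walking the string: at [0:3] → '121'.
Since nothing is captured, `findall` lists the 1 matched substring directly.

['121']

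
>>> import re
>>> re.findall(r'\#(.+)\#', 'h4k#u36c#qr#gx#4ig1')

`findall` collects group 1 from the one match (1 total).

['u36c#qr#gx']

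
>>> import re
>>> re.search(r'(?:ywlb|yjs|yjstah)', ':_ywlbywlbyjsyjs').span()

`re.search` tries every starting position until one works.
The match spans [2:6] → 'ywlb'.

(2, 6)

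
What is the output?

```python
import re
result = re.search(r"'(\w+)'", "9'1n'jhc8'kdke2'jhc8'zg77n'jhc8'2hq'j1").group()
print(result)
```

The match spans [1:5] → "'1n'".

'1n'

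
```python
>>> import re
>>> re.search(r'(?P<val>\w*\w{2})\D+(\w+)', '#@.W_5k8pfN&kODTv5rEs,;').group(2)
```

'5rEs'

This matches zero or more of a word character, then exactly 2 of a word character (captured as 'val'); then one or more of a non-digit; then one or more of a word character (captured).
Unlike `match`, `search` isn't anchored — it looks for the pattern anywhere in the string.
The match spans [3:21] → 'W_5k8pfN&kODTv5rEs'.
Captured: group 1 = 'W_5k8pfN', group 2 = '5rEs'.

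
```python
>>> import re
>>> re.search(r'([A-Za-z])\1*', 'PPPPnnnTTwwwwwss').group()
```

'PPPP'

After group 1 captures some text, `\1` only succeeds where that same text appears again.
`search` walks the string left to right and returns the first match it finds.
The match spans [0:4] → 'PPPP'.
Captured: group 1 = 'P'.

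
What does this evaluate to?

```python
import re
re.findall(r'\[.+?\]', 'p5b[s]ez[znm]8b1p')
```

['[s]', '[znm]']

A non-greedy quantifier consumes as few characters as it can — just enough that the remainder of the pattern still matches from where it stops; whatever follows it matches normally.
Walking the string: at [3:6] → '[s]'; at [8:13] → '[znm]'.
With no groups in the pattern, `findall` gives back each whole match — 2 here.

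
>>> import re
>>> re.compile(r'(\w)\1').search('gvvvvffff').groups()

('v',)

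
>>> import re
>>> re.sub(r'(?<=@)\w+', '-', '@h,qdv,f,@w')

'@-,qdv,f,@-'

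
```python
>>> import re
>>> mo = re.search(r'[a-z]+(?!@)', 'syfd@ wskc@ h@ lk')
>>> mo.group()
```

'syf'

The negative lookaround is zero-width — it rules out positions where the adjacent text would match, without consuming anything.
The match spans [0:3] → 'syf'.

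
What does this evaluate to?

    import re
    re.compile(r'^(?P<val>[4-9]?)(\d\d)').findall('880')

The pattern matches anchored at the start of the string; then optionally a character in [4-9] (captured as 'val'); then a digit, then a digit (captured).
Matches: at [0:3] match '880', groups = ('8', '80').
2 groups means the one result is a tuple of 2 captured strings — 1 here.

[('8', '80')]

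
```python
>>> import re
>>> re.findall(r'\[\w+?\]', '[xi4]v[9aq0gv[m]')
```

Scanning left to right: at [0:5] → '[xi4]'; at [13:16] → '[m]'.
No capturing groups, so `findall` returns the 2 full match strings.

['[xi4]', '[m]']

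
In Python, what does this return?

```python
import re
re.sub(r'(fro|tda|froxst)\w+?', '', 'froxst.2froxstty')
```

'st.2stty'

Alternation tries branches left to right and keeps the first one that lets the overall match succeed at that position.
`sub` substitutes '' at each match site.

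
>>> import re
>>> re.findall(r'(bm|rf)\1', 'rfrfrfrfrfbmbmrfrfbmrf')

['rf', 'rf', 'bm', 'rf']

`\1` has to match the exact text group 1 already captured.
Scanning left to right: at [0:4] match 'rfrf', group 1 = 'rf'; at [4:8] match 'rfrf', group 1 = 'rf'; at [10:14] match 'bmbm', group 1 = 'bm'; at [14:18] match 'rfrf', group 1 = 'rf'.
With a single group, `findall` returns only what that group captured — 4 items.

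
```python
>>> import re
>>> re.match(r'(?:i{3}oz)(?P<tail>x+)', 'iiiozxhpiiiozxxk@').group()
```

'iiiozx'

With `match`, the pattern is implicitly anchored at the beginning.
The match spans [0:6] → 'iiiozx'.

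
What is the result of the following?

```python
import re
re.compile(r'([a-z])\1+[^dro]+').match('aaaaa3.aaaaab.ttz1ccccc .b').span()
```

(0, 26)

`re.match` only tries the pattern at the start of the string.
The match spans [0:26] → 'aaaaa3.aaaaab.ttz1ccccc .b'.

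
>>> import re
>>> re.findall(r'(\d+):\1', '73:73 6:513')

['73']

After group 1 captures some text, `\1` only succeeds where that same text appears again.
Walking the string: at [0:5] match '73:73', group 1 = '73'.
One capturing group, so `findall` returns just the captured substring from the one match — 1 in all.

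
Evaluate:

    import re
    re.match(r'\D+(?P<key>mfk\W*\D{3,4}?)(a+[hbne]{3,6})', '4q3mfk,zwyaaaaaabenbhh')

None

`re.match` only tries the pattern at the start of the string.
Here position 0 doesn't satisfy it, so the call returns None.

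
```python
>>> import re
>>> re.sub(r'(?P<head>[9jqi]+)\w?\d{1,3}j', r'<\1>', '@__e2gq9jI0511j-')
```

The pattern matches one or more of one of [9jqi] (captured as 'head'); then optionally a word character, then 1 to 3 of a digit, then a literal 'j'.
Matches: at [6:9] → 'q9j'.
Each match is replaced using the text its own group 1 captured.

'@__e2g<q>I0511j-'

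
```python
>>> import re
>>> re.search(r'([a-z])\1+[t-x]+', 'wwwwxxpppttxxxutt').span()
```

A backreference is literal: `\1` must see the identical characters the first group matched.
The match spans [0:6] → 'wwwwxx'.

(0, 6)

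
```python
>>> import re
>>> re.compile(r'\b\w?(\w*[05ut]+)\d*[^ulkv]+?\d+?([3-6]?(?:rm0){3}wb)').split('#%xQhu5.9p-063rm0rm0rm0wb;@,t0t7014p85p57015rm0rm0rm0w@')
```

The pattern matches a word boundary (`\b`, zero-width); then optionally a word character; then zero or more of a word character, then one or more of one of [05ut] (captured); then zero or more of a digit, then one or more of any character except [ulkv] (lazy), then one or more of a digit (lazy); then optionally a character in [3-6], then the literal 'rm0' repeated 3 times, then the literal 'wb' (captured).
Matches to split on: at [2:25] → 'xQhu5.9p-063rm0rm0rm0wb'.
`re.split` interleaves the captured-group text with the surrounding fragments.

['#%', 'Qhu5', '3rm0rm0rm0wb', ';@,t0t7014p85p57015rm0rm0rm0w@']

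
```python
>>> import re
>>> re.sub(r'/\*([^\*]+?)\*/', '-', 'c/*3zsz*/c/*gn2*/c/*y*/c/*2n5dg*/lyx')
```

'c-c-c-c-lyx'

Matches: at [1:9] → '/*3zsz*/'; at [10:17] → '/*gn2*/'; at [18:23] → '/*y*/'; at [24:33] → '/*2n5dg*/'.
Every occurrence is swapped for '-'.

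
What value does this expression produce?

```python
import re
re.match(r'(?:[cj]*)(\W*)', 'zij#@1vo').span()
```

`re.match` only tries the pattern at the start of the string.
The match spans [0:0] → ''.

(0, 0)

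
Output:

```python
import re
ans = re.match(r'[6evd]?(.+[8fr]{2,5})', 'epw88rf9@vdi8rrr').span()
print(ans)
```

(0, 16)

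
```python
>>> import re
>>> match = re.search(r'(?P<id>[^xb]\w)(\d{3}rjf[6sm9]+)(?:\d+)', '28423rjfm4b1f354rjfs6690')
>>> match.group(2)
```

'423rjfm'

The pattern matches any character except [xb], then a word character (captured as 'id'); then exactly 3 of a digit, then the literal 'rjf', then one or more of one of [6sm9] (captured); then one or more of a digit (non-capturing group).
Unlike `match`, `search` isn't anchored — it looks for the pattern anywhere in the string.
The match spans [0:10] → '28423rjfm4'.
Captured: group 1 = '28', group 2 = '423rjfm'.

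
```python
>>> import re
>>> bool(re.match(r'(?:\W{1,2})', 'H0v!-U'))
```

`match` is anchored at position 0; if the pattern doesn't fit there, it returns None.
Here the string doesn't start with a match, so the call returns None, and `bool(None)` is False.

False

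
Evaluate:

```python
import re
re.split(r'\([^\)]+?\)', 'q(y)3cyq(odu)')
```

Matches to split on: at [1:4] → '(y)'; at [8:13] → '(odu)'.
Splitting on the pattern gives 3 pieces.

['q', '3cyq', '']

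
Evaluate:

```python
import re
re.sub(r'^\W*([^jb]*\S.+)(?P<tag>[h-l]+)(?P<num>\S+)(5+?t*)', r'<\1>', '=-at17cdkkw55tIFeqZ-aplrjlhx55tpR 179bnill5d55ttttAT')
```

Pattern: anchored at the start of the string; then zero or more of a non-word character; then zero or more of any character except [jb], then a non-whitespace character, then one or more of any character (captured); then one or more of a character in [h-l] (captured as 'tag'); then one or more of a non-whitespace character (captured as 'num'); then one or more of a literal '5' (lazy), then zero or more of a literal 't' (captured).
Matches: at [0:50] → '=-at17cdkkw55tIFeqZ-aplrjlhx55tpR 179bnill5d55tttt'.
The replacement refers to a captured group, so each match is rewritten using its own captured text.

'<at17cdkkw55tIFeqZ-aplrjlhx55tpR 179bnil>AT'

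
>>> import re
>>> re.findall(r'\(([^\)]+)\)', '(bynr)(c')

With a single group, `findall` returns only what that group captured — 1 item.

['bynr']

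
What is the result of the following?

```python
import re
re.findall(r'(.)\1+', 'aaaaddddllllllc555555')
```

['a', 'd', 'l', '5']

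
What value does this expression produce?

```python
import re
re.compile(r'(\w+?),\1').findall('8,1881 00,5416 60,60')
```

The backreference `\1` re-matches whatever the first group consumed, character for character.
`findall` collects group 1 from the one match (1 total).

['60']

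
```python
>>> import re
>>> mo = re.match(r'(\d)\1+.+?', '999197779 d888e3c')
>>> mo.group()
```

The backreference `\1` re-matches whatever the first group consumed, character for character.
`re.match` only tries the pattern at the start of the string.
The match spans [0:4] → '9991'.
Captured: group 1 = '9'.

'9991'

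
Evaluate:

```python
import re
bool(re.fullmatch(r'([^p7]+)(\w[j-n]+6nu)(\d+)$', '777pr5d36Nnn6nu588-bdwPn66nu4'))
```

False

This matches one or more of any character except [p7] (captured); then a word character, then one or more of a character in [j-n], then the literal '6nu' (captured); then one or more of a digit (captured); then anchored at the end.
`re.fullmatch` is like wrapping the pattern in `^…$` (in single-line mode).
Here the string isn't matched end-to-end, so the call returns None, and `bool(None)` is False.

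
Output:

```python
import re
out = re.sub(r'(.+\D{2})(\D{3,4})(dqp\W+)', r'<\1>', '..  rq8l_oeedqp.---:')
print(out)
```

This matches one or more of any character, then exactly 2 of a non-digit (captured); then 3 to 4 of a non-digit (captured); then the literal 'dqp', then one or more of a non-word character (captured).
Matches: at [0:20] → '..  rq8l_oeedqp.---:'.
`\1` in the replacement pulls in group 1's text for each match.

<..  rq8l_>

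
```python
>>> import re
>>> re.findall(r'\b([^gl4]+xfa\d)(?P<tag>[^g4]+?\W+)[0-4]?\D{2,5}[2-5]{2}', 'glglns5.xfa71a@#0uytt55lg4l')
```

[('.xfa7', '1a@#')]

With 2 capturing groups, `findall` returns a 2-tuple per match.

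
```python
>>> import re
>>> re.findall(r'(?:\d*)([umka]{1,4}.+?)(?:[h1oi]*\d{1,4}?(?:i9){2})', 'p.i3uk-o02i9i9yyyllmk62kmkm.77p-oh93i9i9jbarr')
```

['uk-', 'mk62kmkm.77p-']

Pattern: zero or more of a digit (non-capturing group); then 1 to 4 of one of [umka], then one or more of any character (lazy) (captured); then zero or more of one of [h1oi], then 1 to 4 of a digit (lazy), then the literal 'i9' repeated 2 times (non-capturing group).
A `+?`/`*?`/`{m,n}?` starts at its minimum and grows only as far as needed for what follows to match.
Matches: at [3:14] match '3uk-o02i9i9', group 1 = 'uk-'; at [19:40] match 'mk62kmkm.77p-oh93i9i9', group 1 = 'mk62kmkm.77p-'.
With a single group, `findall` returns only what that group captured — 2 items.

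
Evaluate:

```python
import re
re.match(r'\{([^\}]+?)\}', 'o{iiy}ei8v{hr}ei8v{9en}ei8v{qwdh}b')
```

None

`re.match` won't scan ahead — the pattern has to work from the very first character.
Here the string doesn't start with a match, so the call returns None.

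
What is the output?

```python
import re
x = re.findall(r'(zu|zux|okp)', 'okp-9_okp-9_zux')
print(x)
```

Alternation tries branches left to right and keeps the first one that lets the overall match succeed at that position.
Matches: at [0:3] match 'okp', group 1 = 'okp'; at [6:9] match 'okp', group 1 = 'okp'; at [12:14] match 'zu', group 1 = 'zu'.
With a single group, `findall` returns only what that group captured — 3 items.

['okp', 'okp', 'zu']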